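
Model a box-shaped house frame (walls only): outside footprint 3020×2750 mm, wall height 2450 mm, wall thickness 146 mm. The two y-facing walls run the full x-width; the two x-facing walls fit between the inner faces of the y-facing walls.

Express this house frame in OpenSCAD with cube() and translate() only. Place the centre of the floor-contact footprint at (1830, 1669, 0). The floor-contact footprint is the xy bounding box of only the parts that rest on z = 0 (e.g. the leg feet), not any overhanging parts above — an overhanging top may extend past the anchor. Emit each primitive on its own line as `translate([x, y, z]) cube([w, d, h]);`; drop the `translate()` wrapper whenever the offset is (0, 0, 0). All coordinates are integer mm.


translate([320, 294, 0]) cube([3020, 146, 2450]);
translate([320, 2898, 0]) cube([3020, 146, 2450]);
translate([320, 440, 0]) cube([146, 2458, 2450]);
translate([3194, 440, 0]) cube([146, 2458, 2450]);


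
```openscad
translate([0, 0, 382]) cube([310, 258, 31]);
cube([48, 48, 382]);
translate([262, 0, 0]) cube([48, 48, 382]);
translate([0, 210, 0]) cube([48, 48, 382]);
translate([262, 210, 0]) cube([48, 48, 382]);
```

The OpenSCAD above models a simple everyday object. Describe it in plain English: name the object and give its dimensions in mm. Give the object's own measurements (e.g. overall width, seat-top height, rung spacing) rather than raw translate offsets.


A four-legged stool. The seat is a 310×258×31 mm slab whose top surface is at z = 413 mm; four square legs, each 48×48 mm in cross-section, run from the floor (z = 0) to the underside of the seat, each flush with a corner of the seat.


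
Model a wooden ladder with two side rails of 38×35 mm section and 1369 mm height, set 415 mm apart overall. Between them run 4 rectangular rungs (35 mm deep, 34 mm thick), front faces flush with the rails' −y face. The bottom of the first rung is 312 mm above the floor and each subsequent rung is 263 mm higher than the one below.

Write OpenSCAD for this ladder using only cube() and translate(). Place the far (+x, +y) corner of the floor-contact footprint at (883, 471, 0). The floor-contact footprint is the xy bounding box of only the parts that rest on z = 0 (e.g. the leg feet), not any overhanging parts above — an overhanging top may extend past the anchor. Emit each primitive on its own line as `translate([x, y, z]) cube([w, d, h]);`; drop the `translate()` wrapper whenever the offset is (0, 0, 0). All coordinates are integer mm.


// rung span = 415 - 2*38 = 339
// rung[k] z = 312 + k*263
translate([468, 436, 0]) cube([38, 35, 1369]);
translate([845, 436, 0]) cube([38, 35, 1369]);
translate([506, 436, 312]) cube([339, 35, 34]);
translate([506, 436, 575]) cube([339, 35, 34]);
translate([506, 436, 838]) cube([339, 35, 34]);
translate([506, 436, 1101]) cube([339, 35, 34]);


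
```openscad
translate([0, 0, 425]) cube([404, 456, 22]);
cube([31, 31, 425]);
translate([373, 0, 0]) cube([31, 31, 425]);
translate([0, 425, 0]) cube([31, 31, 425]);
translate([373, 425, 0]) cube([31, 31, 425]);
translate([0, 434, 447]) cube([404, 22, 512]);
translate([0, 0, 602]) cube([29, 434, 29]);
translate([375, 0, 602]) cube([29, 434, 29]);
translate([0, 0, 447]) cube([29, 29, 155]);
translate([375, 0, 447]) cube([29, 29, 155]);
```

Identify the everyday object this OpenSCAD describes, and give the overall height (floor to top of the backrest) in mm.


A chair. The overall height is 959 mm.

A slab on four corner posts with a tall panel at the back — a chair. The seat slab sits at z = 425 with thickness 22, and the 512 mm backrest starts at the seat top, so the overall height is 425 + 22 + 512 = 959 mm.


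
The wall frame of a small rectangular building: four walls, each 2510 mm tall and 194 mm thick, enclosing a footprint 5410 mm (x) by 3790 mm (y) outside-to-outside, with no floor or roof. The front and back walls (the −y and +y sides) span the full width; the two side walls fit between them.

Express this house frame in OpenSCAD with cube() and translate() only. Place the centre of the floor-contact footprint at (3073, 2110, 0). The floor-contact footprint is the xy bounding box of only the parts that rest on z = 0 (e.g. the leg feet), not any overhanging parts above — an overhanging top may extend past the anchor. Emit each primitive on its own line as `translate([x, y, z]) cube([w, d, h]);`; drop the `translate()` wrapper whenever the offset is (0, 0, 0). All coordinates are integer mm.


translate([368, 215, 0]) cube([5410, 194, 2510]);
translate([368, 3811, 0]) cube([5410, 194, 2510]);
translate([368, 409, 0]) cube([194, 3402, 2510]);
translate([5584, 409, 0]) cube([194, 3402, 2510]);


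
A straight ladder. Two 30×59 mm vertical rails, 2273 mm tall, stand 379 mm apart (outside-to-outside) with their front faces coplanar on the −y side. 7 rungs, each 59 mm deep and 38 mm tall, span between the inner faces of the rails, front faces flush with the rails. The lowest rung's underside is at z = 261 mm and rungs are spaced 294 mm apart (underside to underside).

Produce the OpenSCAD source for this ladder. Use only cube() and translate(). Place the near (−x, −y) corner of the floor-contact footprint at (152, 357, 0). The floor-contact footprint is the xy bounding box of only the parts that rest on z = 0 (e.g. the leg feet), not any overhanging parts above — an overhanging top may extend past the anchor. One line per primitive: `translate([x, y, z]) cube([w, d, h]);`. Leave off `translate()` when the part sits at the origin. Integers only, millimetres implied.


// rung span = 379 - 2*30 = 319
// rung[k] z = 261 + k*294
translate([152, 357, 0]) cube([30, 59, 2273]);
translate([501, 357, 0]) cube([30, 59, 2273]);
translate([182, 357, 261]) cube([319, 59, 38]);
translate([182, 357, 555]) cube([319, 59, 38]);
translate([182, 357, 849]) cube([319, 59, 38]);
translate([182, 357, 1143]) cube([319, 59, 38]);
translate([182, 357, 1437]) cube([319, 59, 38]);
translate([182, 357, 1731]) cube([319, 59, 38]);
translate([182, 357, 2025]) cube([319, 59, 38]);


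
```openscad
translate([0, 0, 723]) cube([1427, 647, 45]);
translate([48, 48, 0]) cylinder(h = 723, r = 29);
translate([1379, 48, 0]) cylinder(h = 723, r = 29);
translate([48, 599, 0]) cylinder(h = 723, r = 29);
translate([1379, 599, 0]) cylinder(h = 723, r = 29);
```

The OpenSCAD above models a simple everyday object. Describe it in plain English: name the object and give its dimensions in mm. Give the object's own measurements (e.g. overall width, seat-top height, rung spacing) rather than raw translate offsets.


A rectangular dining table. The top is 1427×647×45 mm with its upper surface at z = 768 mm. It stands on four round legs of 58 mm diameter, each leg's bounding box inset 19 mm from the nearest pair of top edges, running from the floor to the underside of the top.


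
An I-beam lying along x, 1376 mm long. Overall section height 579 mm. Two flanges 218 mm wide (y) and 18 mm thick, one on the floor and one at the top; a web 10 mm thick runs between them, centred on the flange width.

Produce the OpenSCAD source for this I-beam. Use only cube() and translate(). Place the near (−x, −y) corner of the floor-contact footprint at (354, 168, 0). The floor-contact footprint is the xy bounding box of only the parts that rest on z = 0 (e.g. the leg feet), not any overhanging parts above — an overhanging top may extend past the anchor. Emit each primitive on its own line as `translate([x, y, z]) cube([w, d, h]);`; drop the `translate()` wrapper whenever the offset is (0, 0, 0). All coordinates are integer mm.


translate([354, 168, 0]) cube([1376, 218, 18]);
translate([354, 272, 18]) cube([1376, 10, 543]);
translate([354, 168, 561]) cube([1376, 218, 18]);


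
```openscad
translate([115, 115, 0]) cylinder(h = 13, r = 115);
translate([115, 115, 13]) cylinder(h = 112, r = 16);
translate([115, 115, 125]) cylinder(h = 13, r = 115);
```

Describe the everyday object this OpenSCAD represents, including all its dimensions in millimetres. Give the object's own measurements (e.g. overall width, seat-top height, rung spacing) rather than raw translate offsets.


A spool: two coaxial disc flanges of radius 115 mm and thickness 13 mm, joined by a core cylinder of radius 16 mm and height 112 mm. The lower flange rests on z = 0 and the three cylinders share a vertical axis.


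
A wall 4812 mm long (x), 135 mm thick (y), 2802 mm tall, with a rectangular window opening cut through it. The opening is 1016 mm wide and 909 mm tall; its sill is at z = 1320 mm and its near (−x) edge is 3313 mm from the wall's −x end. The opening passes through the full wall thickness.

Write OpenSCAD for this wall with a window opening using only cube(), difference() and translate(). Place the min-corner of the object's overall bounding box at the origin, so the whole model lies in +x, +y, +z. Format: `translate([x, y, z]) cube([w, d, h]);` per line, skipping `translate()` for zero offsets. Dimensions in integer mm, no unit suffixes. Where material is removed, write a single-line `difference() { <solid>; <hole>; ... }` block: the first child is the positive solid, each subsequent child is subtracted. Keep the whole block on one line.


difference() { cube([4812, 135, 2802]); translate([3313, 0, 1320]) cube([1016, 135, 909]); }


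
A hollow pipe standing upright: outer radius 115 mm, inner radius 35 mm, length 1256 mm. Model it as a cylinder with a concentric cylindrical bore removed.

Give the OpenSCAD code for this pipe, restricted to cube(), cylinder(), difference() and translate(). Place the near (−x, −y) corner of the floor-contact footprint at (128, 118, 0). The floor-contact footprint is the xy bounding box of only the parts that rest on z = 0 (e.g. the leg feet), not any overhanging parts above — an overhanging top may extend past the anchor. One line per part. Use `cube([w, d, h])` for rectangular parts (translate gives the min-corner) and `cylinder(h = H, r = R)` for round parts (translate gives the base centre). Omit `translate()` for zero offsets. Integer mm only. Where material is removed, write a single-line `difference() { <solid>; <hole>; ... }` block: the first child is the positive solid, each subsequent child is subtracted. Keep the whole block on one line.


difference() { translate([243, 233, 0]) cylinder(h = 1256, r = 115); translate([243, 233, 0]) cylinder(h = 1256, r = 35); }


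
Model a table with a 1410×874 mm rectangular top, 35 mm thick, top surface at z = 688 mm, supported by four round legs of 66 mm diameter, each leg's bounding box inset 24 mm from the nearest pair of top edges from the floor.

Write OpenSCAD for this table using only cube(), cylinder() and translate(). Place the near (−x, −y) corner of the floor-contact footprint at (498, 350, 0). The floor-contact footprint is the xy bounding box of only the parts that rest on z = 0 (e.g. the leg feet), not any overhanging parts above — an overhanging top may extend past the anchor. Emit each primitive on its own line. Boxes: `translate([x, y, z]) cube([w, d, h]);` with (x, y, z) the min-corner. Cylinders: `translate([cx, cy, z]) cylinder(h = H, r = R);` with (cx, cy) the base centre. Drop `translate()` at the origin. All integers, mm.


// leg_h = 688 - 35 = 653
translate([474, 326, 653]) cube([1410, 874, 35]);
translate([531, 383, 0]) cylinder(h = 653, r = 33);
translate([1827, 383, 0]) cylinder(h = 653, r = 33);
translate([531, 1143, 0]) cylinder(h = 653, r = 33);
translate([1827, 1143, 0]) cylinder(h = 653, r = 33);


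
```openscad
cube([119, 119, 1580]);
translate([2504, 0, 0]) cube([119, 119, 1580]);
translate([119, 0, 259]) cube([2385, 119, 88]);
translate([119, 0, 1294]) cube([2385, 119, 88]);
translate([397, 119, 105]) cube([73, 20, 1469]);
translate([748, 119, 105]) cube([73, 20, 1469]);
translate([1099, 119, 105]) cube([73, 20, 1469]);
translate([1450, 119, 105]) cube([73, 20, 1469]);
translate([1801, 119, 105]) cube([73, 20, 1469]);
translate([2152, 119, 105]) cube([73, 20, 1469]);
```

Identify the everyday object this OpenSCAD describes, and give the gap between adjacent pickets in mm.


A fence section. The picket gap is 278 mm.

Two posts, two rails, 6 pickets — a fence section. Span 2385 mm holds 6 pickets of 73 mm with 7 equal gaps: ⌊(2385 − 6·73) / 7⌋ = 278 mm.


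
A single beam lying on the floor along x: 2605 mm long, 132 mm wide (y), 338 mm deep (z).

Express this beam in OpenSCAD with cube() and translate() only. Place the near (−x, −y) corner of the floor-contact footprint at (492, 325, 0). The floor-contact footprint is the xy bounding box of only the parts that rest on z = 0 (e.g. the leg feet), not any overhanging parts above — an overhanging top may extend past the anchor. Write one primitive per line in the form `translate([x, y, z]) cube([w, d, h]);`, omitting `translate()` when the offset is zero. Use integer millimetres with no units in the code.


translate([492, 325, 0]) cube([2605, 132, 338]);


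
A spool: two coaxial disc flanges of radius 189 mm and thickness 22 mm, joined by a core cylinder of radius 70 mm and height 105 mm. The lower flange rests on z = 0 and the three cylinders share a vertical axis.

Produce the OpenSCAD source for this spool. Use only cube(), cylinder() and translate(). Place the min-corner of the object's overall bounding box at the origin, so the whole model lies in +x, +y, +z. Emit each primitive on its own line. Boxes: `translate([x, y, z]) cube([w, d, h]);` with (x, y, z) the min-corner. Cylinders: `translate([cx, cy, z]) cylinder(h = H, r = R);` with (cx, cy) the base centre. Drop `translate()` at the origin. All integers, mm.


translate([189, 189, 0]) cylinder(h = 22, r = 189);
translate([189, 189, 22]) cylinder(h = 105, r = 70);
translate([189, 189, 127]) cylinder(h = 22, r = 189);


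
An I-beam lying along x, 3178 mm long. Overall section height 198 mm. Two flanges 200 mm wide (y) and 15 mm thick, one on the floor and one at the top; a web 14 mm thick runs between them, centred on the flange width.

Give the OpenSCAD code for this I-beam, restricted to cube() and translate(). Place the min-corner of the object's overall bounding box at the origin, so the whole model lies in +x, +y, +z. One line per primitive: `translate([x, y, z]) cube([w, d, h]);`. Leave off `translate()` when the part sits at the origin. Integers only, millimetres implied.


cube([3178, 200, 15]);
translate([0, 93, 15]) cube([3178, 14, 168]);
translate([0, 0, 183]) cube([3178, 200, 15]);


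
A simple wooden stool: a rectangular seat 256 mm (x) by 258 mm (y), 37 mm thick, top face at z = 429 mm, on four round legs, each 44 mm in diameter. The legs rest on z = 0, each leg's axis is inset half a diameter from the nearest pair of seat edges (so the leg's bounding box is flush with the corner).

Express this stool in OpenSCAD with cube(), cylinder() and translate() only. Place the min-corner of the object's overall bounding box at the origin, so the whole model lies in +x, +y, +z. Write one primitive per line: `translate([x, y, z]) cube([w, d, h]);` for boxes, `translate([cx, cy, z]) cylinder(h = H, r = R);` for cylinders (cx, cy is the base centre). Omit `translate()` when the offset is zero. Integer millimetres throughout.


translate([0, 0, 392]) cube([256, 258, 37]);
translate([22, 22, 0]) cylinder(h = 392, r = 22);
translate([234, 22, 0]) cylinder(h = 392, r = 22);
translate([22, 236, 0]) cylinder(h = 392, r = 22);
translate([234, 236, 0]) cylinder(h = 392, r = 22);


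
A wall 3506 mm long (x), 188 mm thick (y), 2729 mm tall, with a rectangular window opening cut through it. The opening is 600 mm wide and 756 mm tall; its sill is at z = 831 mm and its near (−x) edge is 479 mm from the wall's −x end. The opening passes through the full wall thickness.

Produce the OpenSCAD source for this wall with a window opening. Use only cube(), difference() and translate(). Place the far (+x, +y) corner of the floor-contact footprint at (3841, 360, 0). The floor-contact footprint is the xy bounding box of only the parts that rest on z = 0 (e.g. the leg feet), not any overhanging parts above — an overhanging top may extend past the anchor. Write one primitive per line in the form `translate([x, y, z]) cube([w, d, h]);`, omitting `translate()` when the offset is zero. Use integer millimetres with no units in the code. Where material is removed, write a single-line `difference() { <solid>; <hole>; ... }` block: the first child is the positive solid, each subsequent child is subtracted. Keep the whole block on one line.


difference() { translate([335, 172, 0]) cube([3506, 188, 2729]); translate([814, 172, 831]) cube([600, 188, 756]); }


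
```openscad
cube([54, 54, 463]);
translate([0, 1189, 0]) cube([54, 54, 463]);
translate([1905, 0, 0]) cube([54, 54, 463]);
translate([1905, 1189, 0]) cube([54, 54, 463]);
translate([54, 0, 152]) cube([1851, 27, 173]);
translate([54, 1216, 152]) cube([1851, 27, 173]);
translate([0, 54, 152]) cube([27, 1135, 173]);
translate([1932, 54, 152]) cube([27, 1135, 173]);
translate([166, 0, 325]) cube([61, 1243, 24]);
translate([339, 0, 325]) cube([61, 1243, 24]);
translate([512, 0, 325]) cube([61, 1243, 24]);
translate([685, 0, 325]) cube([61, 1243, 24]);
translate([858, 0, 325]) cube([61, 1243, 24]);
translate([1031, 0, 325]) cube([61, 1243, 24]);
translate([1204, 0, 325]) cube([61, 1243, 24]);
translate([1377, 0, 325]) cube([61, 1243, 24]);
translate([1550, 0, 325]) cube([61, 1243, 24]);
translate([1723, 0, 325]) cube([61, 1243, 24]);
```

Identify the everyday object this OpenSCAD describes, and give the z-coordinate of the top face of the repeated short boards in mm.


A bed frame. The slat-top height is 349 mm.

Four posts, four rails, and a row of slats — a bed frame. Slats sit on the rails at z = 152 + 173 = 325; with slat thickness 24, the top is 349 mm.


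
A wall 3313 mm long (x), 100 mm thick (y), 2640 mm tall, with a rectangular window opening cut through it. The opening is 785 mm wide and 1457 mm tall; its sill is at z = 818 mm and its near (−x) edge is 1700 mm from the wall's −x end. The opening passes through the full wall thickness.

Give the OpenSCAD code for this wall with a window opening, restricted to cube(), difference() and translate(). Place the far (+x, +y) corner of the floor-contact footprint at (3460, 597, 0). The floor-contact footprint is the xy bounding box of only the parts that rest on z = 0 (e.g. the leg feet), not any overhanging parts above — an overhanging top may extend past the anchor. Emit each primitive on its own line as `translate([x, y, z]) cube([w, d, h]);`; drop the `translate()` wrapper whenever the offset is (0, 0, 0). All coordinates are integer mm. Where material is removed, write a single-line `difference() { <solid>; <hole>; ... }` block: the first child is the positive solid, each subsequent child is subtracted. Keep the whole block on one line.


difference() { translate([147, 497, 0]) cube([3313, 100, 2640]); translate([1847, 497, 818]) cube([785, 100, 1457]); }


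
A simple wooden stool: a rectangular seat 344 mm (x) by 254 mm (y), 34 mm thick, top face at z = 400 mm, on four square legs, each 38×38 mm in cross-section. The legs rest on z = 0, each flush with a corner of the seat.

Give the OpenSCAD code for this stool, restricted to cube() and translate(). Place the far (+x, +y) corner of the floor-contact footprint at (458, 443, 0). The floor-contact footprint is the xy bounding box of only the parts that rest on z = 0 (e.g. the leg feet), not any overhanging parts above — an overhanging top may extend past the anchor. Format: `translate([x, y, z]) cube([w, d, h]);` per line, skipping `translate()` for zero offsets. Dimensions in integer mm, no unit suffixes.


translate([114, 189, 366]) cube([344, 254, 34]);
translate([114, 189, 0]) cube([38, 38, 366]);
translate([420, 189, 0]) cube([38, 38, 366]);
translate([114, 405, 0]) cube([38, 38, 366]);
translate([420, 405, 0]) cube([38, 38, 366]);


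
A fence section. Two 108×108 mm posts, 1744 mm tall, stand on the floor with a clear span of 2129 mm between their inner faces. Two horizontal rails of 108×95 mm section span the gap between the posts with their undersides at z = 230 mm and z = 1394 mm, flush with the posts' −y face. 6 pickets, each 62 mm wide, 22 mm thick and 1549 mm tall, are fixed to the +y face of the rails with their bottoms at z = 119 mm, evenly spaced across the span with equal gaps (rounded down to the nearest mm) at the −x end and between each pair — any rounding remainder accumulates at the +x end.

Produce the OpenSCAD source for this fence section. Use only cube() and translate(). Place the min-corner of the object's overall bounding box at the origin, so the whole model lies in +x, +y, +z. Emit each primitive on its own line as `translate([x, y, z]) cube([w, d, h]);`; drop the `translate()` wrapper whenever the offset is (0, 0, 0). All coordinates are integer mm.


cube([108, 108, 1744]);
translate([2237, 0, 0]) cube([108, 108, 1744]);
translate([108, 0, 230]) cube([2129, 108, 95]);
translate([108, 0, 1394]) cube([2129, 108, 95]);
translate([359, 108, 119]) cube([62, 22, 1549]);
translate([672, 108, 119]) cube([62, 22, 1549]);
translate([985, 108, 119]) cube([62, 22, 1549]);
translate([1298, 108, 119]) cube([62, 22, 1549]);
translate([1611, 108, 119]) cube([62, 22, 1549]);
translate([1924, 108, 119]) cube([62, 22, 1549]);


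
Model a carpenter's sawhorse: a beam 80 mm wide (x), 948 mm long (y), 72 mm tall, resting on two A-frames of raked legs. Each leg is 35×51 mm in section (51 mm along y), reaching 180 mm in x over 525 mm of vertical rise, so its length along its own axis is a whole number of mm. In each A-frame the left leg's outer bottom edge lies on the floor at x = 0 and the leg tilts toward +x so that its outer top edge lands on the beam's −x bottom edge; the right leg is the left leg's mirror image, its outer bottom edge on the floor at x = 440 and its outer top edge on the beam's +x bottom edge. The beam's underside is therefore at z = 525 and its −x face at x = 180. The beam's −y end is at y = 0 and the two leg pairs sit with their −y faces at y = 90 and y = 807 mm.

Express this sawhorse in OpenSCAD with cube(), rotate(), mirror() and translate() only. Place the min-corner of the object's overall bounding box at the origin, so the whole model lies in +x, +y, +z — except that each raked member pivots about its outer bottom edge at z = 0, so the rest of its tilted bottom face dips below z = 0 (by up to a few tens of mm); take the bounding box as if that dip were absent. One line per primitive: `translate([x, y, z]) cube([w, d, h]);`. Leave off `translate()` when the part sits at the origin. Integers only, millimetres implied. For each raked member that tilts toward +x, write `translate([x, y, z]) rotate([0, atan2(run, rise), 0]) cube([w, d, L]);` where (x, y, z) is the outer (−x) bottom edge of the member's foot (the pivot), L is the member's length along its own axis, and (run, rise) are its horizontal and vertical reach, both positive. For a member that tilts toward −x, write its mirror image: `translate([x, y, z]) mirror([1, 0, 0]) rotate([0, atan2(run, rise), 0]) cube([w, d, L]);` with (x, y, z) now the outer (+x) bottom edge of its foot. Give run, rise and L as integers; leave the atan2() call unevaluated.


// leg length = √(180² + 525²) = 555
// right-leg outer foot x = 2·180 + 80 = 440
// beam min-corner = (180, 0, 525)
translate([180, 0, 525]) cube([80, 948, 72]);
translate([0, 90, 0]) rotate([0, atan2(180, 525), 0]) cube([35, 51, 555]);
translate([440, 90, 0]) mirror([1, 0, 0]) rotate([0, atan2(180, 525), 0]) cube([35, 51, 555]);
translate([0, 807, 0]) rotate([0, atan2(180, 525), 0]) cube([35, 51, 555]);
translate([440, 807, 0]) mirror([1, 0, 0]) rotate([0, atan2(180, 525), 0]) cube([35, 51, 555]);


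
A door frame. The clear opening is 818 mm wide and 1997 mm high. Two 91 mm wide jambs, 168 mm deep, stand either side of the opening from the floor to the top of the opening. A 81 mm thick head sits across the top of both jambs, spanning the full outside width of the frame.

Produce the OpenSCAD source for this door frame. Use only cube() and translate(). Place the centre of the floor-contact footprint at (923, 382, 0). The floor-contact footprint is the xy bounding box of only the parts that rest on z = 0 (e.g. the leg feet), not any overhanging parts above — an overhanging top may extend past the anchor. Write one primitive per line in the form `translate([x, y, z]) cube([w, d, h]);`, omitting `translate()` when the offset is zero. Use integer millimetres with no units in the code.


translate([423, 298, 0]) cube([91, 168, 1997]);
translate([1332, 298, 0]) cube([91, 168, 1997]);
translate([423, 298, 1997]) cube([1000, 168, 81]);


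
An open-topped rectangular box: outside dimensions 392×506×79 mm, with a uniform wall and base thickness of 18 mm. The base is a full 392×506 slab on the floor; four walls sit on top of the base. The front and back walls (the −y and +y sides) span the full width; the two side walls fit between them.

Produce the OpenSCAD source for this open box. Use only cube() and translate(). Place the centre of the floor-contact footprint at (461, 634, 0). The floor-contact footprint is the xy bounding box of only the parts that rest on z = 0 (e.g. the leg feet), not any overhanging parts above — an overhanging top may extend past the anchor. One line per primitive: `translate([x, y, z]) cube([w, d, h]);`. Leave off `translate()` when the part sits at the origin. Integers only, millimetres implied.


translate([265, 381, 0]) cube([392, 506, 18]);
translate([265, 381, 18]) cube([392, 18, 61]);
translate([265, 869, 18]) cube([392, 18, 61]);
translate([265, 399, 18]) cube([18, 470, 61]);
translate([639, 399, 18]) cube([18, 470, 61]);


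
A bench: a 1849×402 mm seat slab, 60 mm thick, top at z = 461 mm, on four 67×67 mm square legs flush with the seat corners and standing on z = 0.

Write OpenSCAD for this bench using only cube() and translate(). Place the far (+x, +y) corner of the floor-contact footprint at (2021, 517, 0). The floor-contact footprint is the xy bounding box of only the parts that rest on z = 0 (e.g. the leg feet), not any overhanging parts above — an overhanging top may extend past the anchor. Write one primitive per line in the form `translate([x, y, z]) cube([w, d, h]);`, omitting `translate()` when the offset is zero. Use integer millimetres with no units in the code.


// leg_h = 461 − 60 = 401
translate([172, 115, 401]) cube([1849, 402, 60]);
translate([172, 115, 0]) cube([67, 67, 401]);
translate([172, 450, 0]) cube([67, 67, 401]);
translate([1954, 115, 0]) cube([67, 67, 401]);
translate([1954, 450, 0]) cube([67, 67, 401]);


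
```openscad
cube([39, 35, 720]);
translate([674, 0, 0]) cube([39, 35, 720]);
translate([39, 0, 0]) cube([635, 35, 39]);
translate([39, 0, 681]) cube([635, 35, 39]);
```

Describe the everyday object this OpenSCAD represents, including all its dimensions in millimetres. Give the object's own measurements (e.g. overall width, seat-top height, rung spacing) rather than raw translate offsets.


A rectangular picture frame lying in the x–z plane (depth along y). The opening is 635 mm wide (x) by 642 mm tall (z), surrounded by a border 39 mm wide on all four sides. The frame is 35 mm deep and is made of two full-height vertical stiles with two horizontal rails fitted between them.


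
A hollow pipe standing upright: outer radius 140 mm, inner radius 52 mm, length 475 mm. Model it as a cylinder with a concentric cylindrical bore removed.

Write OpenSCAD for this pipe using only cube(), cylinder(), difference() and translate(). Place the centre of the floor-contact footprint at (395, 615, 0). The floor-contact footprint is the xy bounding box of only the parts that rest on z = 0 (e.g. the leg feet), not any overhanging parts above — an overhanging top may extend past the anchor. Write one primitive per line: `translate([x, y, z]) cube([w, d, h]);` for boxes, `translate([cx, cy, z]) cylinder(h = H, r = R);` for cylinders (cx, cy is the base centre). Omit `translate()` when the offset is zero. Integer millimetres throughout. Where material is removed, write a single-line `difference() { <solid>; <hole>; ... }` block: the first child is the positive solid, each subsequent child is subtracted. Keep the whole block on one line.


difference() { translate([395, 615, 0]) cylinder(h = 475, r = 140); translate([395, 615, 0]) cylinder(h = 475, r = 52); }


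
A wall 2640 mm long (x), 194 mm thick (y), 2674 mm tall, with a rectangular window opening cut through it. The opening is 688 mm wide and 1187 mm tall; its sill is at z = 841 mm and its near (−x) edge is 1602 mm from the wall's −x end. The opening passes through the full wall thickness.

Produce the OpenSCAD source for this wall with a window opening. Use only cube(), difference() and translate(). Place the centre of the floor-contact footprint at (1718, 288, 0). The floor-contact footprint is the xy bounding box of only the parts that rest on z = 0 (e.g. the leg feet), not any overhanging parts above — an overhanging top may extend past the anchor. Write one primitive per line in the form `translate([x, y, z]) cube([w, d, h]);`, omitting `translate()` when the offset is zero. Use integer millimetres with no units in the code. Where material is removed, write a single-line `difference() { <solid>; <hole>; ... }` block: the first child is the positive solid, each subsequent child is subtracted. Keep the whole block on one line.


difference() { translate([398, 191, 0]) cube([2640, 194, 2674]); translate([2000, 191, 841]) cube([688, 194, 1187]); }


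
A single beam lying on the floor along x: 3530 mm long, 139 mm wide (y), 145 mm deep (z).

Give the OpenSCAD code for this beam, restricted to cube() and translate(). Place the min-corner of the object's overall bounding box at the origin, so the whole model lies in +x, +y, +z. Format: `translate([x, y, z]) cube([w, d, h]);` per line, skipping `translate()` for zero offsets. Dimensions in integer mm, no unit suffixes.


cube([3530, 139, 145]);


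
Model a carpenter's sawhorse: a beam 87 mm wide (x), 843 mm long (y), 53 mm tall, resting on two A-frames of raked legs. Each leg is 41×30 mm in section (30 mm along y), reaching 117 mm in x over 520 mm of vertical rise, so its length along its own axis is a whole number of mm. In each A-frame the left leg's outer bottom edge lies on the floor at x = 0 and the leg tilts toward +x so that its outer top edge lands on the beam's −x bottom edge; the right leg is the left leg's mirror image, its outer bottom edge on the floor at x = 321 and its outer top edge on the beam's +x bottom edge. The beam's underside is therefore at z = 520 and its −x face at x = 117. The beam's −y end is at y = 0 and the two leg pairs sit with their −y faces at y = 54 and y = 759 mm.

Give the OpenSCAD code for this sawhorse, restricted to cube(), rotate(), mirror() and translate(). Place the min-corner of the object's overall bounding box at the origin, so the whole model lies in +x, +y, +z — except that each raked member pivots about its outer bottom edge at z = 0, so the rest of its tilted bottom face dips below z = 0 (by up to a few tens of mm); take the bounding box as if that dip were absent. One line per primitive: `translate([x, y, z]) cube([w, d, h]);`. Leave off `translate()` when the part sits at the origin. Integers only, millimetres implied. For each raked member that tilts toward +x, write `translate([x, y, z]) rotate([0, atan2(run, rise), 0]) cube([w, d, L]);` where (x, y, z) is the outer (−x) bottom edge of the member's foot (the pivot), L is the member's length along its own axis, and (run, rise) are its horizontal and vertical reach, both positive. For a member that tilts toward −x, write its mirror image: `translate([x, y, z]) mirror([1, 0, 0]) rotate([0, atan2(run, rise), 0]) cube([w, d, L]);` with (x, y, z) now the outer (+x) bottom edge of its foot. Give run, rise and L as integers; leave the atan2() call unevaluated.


// leg length = √(117² + 520²) = 533
// right-leg outer foot x = 2·117 + 87 = 321
// beam min-corner = (117, 0, 520)
translate([117, 0, 520]) cube([87, 843, 53]);
translate([0, 54, 0]) rotate([0, atan2(117, 520), 0]) cube([41, 30, 533]);
translate([321, 54, 0]) mirror([1, 0, 0]) rotate([0, atan2(117, 520), 0]) cube([41, 30, 533]);
translate([0, 759, 0]) rotate([0, atan2(117, 520), 0]) cube([41, 30, 533]);
translate([321, 759, 0]) mirror([1, 0, 0]) rotate([0, atan2(117, 520), 0]) cube([41, 30, 533]);


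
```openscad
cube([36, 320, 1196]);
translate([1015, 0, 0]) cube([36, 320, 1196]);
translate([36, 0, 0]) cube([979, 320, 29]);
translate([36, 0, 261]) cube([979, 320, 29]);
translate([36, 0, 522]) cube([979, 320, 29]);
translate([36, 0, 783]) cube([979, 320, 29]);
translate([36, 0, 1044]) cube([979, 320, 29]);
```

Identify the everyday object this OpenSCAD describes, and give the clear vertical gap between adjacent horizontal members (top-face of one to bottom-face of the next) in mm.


A bookshelf. The clear shelf gap is 232 mm.

Two tall side panels with 5 horizontal boards between them — a bookshelf. The first two shelf undersides are at z = 0 and z = 261; with shelf thickness 29, the clear gap is 261 − 0 − 29 = 232 mm.


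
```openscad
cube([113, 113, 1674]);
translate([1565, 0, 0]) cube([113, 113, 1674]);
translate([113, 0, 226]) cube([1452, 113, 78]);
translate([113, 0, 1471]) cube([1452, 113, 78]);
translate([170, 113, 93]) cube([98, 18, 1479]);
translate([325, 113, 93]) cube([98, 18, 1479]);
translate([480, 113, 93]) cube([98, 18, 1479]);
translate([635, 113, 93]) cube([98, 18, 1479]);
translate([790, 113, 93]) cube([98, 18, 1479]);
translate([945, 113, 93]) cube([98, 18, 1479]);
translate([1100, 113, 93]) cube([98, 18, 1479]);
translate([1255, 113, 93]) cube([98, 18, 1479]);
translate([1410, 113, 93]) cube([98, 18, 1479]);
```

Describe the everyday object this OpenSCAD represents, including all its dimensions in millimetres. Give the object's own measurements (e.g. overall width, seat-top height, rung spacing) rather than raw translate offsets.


A fence section. Two 113×113 mm posts, 1674 mm tall, stand on the floor with a clear span of 1452 mm between their inner faces. Two horizontal rails of 113×78 mm section span the gap between the posts with their undersides at z = 226 mm and z = 1471 mm, flush with the posts' −y face. 9 pickets, each 98 mm wide, 18 mm thick and 1479 mm tall, are fixed to the +y face of the rails with their bottoms at z = 93 mm, spaced across the span with a 57 mm gap after the −x post and between neighbouring pickets and before the +x post.


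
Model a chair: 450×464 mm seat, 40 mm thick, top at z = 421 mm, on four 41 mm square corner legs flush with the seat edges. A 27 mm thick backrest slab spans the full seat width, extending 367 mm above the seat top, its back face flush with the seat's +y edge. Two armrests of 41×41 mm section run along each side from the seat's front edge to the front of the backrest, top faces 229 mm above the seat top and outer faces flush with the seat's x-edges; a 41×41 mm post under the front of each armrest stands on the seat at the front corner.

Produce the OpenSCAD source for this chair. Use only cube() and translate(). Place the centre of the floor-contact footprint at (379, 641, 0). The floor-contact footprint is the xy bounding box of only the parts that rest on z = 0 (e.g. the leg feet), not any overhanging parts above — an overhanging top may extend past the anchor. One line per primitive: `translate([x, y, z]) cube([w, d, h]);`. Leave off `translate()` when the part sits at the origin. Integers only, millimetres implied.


translate([154, 409, 381]) cube([450, 464, 40]);
translate([154, 409, 0]) cube([41, 41, 381]);
translate([563, 409, 0]) cube([41, 41, 381]);
translate([154, 832, 0]) cube([41, 41, 381]);
translate([563, 832, 0]) cube([41, 41, 381]);
translate([154, 846, 421]) cube([450, 27, 367]);
translate([154, 409, 609]) cube([41, 437, 41]);
translate([563, 409, 609]) cube([41, 437, 41]);
translate([154, 409, 421]) cube([41, 41, 188]);
translate([563, 409, 421]) cube([41, 41, 188]);


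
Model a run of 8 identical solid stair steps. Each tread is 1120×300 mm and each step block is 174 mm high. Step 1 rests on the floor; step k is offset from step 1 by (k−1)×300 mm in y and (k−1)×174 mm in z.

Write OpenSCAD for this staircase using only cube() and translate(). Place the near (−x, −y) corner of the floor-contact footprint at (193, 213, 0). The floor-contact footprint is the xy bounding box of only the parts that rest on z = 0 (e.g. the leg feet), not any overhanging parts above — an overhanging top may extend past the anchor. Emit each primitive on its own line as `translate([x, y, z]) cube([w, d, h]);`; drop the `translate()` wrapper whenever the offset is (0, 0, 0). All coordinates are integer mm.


translate([193, 213, 0]) cube([1120, 300, 174]);
translate([193, 513, 174]) cube([1120, 300, 174]);
translate([193, 813, 348]) cube([1120, 300, 174]);
translate([193, 1113, 522]) cube([1120, 300, 174]);
translate([193, 1413, 696]) cube([1120, 300, 174]);
translate([193, 1713, 870]) cube([1120, 300, 174]);
translate([193, 2013, 1044]) cube([1120, 300, 174]);
translate([193, 2313, 1218]) cube([1120, 300, 174]);


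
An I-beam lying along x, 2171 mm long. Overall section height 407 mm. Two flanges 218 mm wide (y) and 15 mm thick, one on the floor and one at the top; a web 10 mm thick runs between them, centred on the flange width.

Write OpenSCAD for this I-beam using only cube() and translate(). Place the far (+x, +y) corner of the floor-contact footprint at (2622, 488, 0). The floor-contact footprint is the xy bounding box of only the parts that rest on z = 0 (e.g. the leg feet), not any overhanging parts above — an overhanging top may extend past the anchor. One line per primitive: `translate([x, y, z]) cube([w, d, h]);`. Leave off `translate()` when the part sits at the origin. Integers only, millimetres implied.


translate([451, 270, 0]) cube([2171, 218, 15]);
translate([451, 374, 15]) cube([2171, 10, 377]);
translate([451, 270, 392]) cube([2171, 218, 15]);


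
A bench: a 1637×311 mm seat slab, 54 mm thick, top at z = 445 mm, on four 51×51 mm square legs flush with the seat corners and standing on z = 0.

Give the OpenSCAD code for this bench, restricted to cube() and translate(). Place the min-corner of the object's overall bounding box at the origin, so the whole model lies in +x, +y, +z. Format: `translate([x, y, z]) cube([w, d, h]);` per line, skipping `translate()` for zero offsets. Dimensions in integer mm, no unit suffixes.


translate([0, 0, 391]) cube([1637, 311, 54]);
cube([51, 51, 391]);
translate([0, 260, 0]) cube([51, 51, 391]);
translate([1586, 0, 0]) cube([51, 51, 391]);
translate([1586, 260, 0]) cube([51, 51, 391]);


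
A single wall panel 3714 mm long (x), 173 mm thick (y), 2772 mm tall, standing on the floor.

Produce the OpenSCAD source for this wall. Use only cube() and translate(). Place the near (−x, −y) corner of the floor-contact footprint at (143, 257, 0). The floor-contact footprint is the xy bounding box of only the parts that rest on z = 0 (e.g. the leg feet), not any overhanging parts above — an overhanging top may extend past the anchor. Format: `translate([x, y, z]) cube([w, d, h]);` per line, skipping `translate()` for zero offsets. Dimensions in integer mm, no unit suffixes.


translate([143, 257, 0]) cube([3714, 173, 2772]);


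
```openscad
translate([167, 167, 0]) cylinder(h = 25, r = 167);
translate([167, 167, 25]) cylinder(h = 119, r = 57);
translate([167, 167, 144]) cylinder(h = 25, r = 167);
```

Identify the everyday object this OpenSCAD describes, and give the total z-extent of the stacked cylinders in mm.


A spool. The overall height is 169 mm.

Three coaxial cylinders, large–small–large — a spool. Two 25 mm flanges and a 119 mm core give 25 + 119 + 25 = 169 mm.


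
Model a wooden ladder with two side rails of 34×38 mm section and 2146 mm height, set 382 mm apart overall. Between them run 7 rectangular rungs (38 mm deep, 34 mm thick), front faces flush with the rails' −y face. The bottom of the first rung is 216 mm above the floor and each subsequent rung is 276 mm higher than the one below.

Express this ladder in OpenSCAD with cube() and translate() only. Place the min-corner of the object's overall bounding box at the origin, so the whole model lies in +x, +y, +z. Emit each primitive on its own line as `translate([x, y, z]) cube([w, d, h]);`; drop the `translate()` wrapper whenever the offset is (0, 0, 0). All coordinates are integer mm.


cube([34, 38, 2146]);
translate([348, 0, 0]) cube([34, 38, 2146]);
translate([34, 0, 216]) cube([314, 38, 34]);
translate([34, 0, 492]) cube([314, 38, 34]);
translate([34, 0, 768]) cube([314, 38, 34]);
translate([34, 0, 1044]) cube([314, 38, 34]);
translate([34, 0, 1320]) cube([314, 38, 34]);
translate([34, 0, 1596]) cube([314, 38, 34]);
translate([34, 0, 1872]) cube([314, 38, 34]);
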